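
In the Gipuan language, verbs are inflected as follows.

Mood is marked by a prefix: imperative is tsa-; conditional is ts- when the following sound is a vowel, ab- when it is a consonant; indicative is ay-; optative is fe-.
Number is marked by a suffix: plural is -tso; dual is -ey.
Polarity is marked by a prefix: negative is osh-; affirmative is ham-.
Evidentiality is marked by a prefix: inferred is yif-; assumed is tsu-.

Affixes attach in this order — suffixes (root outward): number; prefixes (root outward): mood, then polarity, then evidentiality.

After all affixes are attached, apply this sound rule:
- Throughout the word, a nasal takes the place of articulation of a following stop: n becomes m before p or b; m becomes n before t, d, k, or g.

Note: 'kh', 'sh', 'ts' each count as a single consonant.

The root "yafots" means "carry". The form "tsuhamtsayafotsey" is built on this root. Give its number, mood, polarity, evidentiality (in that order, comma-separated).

dual, imperative, affirmative, assumed

Segment: tsu-ham-tsa-yafots-ey.
number: -ey → dual.
mood: tsa- → imperative.
polarity: ham- → affirmative.
evidentiality: tsu- → assumed.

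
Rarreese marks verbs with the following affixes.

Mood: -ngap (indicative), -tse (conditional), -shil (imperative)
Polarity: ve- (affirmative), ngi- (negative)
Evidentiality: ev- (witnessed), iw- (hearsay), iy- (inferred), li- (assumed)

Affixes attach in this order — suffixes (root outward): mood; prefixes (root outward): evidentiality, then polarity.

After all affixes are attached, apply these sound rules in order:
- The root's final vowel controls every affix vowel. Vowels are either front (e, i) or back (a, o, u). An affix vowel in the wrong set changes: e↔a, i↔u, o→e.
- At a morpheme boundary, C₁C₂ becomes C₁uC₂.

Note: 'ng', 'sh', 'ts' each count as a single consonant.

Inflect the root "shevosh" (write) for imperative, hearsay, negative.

nguuwushevoshushul

Attach mood imperative -shil → shevoshshil.
Attach evidentiality hearsay iw- → iwshevoshshil.
Attach polarity negative ngi- → ngiiwshevoshshil.
Apply vowel harmony: ngiiwshevoshshil → nguuwshevoshshul.
Apply epenthesis: nguuwshevoshshul → nguuwushevoshushul.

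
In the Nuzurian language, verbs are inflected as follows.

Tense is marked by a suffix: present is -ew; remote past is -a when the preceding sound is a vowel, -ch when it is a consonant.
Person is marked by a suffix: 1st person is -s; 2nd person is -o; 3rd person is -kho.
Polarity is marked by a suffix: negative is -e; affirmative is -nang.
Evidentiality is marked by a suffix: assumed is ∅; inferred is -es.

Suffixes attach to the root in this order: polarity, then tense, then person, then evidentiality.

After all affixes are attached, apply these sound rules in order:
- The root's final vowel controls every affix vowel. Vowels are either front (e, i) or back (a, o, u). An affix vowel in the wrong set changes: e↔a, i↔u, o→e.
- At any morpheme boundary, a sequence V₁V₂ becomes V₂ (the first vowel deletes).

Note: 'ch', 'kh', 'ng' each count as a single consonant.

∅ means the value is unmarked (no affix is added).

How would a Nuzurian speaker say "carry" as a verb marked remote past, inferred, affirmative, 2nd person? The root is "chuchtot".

Attach polarity affirmative -nang → chuchtotnang.
Attach tense remote past -ch (after consonant 'ng') → chuchtotnangch.
Attach person 2nd person -o → chuchtotnangcho.
Attach evidentiality inferred -es → chuchtotnangchoes.
Apply vowel harmony: chuchtotnangchoes → chuchtotnangchoas.
Apply vowel deletion: chuchtotnangchoas → chuchtotnangchas.

chuchtotnangchas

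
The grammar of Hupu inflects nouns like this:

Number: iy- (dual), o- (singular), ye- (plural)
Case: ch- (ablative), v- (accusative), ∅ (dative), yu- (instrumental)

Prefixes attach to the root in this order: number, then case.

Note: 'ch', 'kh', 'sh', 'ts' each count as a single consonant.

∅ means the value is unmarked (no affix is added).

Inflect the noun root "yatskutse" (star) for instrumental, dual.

Attach number dual iy- → iyyatskutse.
Attach case instrumental yu- → yuiyyatskutse.

yuiyyatskutse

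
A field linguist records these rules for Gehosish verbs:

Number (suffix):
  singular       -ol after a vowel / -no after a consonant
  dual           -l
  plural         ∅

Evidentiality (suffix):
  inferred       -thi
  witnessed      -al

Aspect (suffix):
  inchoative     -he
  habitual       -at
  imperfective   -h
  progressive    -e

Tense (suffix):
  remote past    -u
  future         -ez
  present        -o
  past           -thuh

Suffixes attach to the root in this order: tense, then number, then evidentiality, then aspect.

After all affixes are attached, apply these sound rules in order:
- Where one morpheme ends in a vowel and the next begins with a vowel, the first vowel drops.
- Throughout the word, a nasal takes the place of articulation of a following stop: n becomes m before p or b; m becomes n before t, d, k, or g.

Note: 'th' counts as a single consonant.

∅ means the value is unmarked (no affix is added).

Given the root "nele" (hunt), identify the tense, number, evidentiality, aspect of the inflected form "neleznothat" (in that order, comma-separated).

Segment: nele-ez-no-thi-at.
tense: -ez → future.
number: -ol/no → singular.
evidentiality: -thi → inferred.
aspect: -at → habitual.

future, singular, inferred, habitual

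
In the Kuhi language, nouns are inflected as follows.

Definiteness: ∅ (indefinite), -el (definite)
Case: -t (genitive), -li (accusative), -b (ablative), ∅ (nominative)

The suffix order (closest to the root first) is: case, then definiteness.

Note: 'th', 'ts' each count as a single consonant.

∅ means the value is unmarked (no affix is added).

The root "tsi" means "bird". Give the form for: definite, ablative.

Attach case ablative -b → tsib.
Attach definiteness definite -el → tsibel.

tsibel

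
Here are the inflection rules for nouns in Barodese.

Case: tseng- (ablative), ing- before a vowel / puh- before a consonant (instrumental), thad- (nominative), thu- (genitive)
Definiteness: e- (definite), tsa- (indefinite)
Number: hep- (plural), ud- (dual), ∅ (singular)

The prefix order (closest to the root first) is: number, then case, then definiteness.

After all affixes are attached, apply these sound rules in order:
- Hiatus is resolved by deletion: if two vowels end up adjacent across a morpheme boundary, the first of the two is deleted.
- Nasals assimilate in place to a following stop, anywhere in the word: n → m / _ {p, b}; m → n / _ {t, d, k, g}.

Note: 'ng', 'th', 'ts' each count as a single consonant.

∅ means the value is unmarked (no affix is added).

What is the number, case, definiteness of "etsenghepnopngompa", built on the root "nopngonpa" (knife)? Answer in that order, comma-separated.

Segment: e-tseng-hep-nopngonpa.
number: hep- → plural.
case: tseng- → ablative.
definiteness: e- → definite.

plural, ablative, definite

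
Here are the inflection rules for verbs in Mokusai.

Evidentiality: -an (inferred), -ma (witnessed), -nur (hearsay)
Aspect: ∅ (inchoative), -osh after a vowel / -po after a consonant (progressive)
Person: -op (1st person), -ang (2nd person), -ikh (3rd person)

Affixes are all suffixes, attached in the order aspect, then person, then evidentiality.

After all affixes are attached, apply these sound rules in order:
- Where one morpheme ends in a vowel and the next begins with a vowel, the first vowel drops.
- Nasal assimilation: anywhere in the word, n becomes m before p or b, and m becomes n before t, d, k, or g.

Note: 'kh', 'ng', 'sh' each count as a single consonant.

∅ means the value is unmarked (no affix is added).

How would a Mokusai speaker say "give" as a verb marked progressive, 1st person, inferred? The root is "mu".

Attach aspect progressive -osh (after vowel 'u') → muosh.
Attach person 1st person -op → muoshop.
Attach evidentiality inferred -an → muoshopan.
Apply vowel deletion: muoshopan → moshopan.
Nasal assimilation: no change.

moshopan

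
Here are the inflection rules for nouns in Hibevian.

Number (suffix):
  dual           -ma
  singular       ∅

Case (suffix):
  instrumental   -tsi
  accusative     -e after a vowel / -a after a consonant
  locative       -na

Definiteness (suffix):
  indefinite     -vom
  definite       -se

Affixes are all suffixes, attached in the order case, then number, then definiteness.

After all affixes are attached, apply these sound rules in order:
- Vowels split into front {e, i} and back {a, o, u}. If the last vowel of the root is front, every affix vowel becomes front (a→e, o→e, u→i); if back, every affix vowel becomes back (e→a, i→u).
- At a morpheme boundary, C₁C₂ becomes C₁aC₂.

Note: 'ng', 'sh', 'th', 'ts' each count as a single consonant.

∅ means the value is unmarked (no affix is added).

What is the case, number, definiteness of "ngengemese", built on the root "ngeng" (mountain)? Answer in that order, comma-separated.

Segment: ngeng-a-ma-se.
case: -e/a → accusative.
number: -ma → dual.
definiteness: -se → definite.

accusative, dual, definite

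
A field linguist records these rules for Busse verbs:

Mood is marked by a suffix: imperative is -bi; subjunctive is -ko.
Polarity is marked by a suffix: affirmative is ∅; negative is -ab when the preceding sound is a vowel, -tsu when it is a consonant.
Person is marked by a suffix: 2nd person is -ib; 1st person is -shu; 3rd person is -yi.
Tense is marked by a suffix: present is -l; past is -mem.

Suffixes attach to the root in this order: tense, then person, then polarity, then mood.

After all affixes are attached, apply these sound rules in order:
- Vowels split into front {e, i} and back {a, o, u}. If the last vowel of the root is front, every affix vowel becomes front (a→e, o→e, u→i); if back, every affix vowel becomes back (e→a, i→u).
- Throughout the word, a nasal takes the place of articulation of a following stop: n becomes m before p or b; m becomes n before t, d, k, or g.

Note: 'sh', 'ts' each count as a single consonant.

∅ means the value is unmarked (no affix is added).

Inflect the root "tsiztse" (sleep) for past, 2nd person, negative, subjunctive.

Attach tense past -mem → tsiztsemem.
Attach person 2nd person -ib → tsiztsememib.
Attach polarity negative -tsu (after consonant 'b') → tsiztsememibtsu.
Attach mood subjunctive -ko → tsiztsememibtsuko.
Apply vowel harmony: tsiztsememibtsuko → tsiztsememibtsike.
Nasal assimilation: no change.

tsiztsememibtsike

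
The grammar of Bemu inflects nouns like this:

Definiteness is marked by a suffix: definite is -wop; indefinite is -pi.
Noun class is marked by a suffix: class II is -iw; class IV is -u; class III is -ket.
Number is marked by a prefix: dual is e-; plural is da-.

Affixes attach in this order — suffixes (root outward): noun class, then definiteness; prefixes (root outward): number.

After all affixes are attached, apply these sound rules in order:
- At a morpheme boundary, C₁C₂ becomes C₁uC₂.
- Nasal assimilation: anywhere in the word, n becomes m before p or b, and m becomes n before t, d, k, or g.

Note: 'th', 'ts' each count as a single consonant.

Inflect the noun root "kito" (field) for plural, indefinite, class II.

Attach noun class class II -iw → kitoiw.
Attach definiteness indefinite -pi → kitoiwpi.
Attach number plural da- → dakitoiwpi.
Apply epenthesis: dakitoiwpi → dakitoiwupi.
Nasal assimilation: no change.

dakitoiwupi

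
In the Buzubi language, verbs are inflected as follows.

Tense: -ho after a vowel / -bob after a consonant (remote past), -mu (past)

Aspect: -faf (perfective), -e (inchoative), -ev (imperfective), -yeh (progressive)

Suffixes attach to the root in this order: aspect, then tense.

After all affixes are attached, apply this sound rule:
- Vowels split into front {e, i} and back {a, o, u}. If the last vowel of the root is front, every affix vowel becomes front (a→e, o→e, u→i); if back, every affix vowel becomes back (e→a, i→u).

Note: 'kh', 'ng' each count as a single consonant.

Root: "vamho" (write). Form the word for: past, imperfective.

Attach aspect imperfective -ev → vamhoev.
Attach tense past -mu → vamhoevmu.
Apply vowel harmony: vamhoevmu → vamhoavmu.

vamhoavmu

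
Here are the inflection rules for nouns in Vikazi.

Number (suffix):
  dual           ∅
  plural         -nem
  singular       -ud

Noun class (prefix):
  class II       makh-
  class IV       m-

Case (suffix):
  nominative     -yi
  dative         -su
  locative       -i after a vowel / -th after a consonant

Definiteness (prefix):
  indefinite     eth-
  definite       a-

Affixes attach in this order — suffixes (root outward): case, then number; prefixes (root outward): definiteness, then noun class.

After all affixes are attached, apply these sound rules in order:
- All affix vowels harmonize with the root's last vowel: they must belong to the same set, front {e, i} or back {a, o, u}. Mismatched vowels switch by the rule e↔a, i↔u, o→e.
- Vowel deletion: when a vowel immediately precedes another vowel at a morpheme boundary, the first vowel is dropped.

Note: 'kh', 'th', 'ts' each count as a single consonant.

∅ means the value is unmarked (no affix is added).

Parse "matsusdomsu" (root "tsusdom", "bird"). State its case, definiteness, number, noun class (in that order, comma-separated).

dative, definite, dual, class IV

Segment: m-a-tsusdom-su.
case: -su → dative.
definiteness: a- → definite.
number: ∅ → dual.
noun class: m- → class IV.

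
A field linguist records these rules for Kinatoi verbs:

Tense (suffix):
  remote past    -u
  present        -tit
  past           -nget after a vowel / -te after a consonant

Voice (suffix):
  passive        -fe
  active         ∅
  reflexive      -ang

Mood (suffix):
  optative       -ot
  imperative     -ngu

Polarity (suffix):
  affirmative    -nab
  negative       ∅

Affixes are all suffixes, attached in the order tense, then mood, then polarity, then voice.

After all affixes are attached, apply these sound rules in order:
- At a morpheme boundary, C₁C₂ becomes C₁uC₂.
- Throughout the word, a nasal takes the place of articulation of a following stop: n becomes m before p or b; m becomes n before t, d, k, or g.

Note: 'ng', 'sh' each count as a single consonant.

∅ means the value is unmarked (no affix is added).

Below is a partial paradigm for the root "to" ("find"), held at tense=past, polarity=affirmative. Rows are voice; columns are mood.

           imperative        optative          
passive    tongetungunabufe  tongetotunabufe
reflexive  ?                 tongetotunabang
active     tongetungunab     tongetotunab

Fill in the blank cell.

tongetungunabang

Attach tense past -nget (after vowel 'o') → tonget.
Attach mood imperative -ngu → tongetngu.
Attach polarity affirmative -nab → tongetngunab.
Attach voice reflexive -ang → tongetngunabang.
Apply epenthesis: tongetngunabang → tongetungunabang.
Nasal assimilation: no change.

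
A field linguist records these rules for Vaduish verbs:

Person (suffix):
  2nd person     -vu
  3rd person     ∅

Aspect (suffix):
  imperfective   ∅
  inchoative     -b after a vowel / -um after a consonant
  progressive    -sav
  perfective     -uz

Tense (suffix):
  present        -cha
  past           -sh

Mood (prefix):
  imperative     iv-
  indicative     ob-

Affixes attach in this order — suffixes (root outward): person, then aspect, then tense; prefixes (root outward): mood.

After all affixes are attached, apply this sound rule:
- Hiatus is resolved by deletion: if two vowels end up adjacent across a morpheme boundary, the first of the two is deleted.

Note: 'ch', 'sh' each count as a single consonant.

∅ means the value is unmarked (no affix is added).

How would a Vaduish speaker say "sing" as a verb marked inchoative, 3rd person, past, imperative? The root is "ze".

person = 3rd person: zero marking, form stays ze.
Attach aspect inchoative -b (after vowel 'e') → zeb.
Attach mood imperative iv- → ivzeb.
Attach tense past -sh → ivzebsh.
Vowel deletion: no change.

ivzebsh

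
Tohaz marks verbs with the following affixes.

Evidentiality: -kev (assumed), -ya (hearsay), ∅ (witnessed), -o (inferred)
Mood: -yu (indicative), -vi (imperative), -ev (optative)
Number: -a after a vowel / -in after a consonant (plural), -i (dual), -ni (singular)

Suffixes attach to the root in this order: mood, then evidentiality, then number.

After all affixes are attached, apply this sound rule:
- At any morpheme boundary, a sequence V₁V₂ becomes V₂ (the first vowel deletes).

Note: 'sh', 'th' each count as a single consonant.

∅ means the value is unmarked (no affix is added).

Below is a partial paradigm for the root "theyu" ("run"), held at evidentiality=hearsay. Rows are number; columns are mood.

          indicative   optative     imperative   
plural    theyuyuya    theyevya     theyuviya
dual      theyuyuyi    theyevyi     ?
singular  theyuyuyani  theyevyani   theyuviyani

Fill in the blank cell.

theyuviyi

Attach mood imperative -vi → theyuvi.
Attach evidentiality hearsay -ya → theyuviya.
Attach number dual -i → theyuviyai.
Apply vowel deletion: theyuviyai → theyuviyi.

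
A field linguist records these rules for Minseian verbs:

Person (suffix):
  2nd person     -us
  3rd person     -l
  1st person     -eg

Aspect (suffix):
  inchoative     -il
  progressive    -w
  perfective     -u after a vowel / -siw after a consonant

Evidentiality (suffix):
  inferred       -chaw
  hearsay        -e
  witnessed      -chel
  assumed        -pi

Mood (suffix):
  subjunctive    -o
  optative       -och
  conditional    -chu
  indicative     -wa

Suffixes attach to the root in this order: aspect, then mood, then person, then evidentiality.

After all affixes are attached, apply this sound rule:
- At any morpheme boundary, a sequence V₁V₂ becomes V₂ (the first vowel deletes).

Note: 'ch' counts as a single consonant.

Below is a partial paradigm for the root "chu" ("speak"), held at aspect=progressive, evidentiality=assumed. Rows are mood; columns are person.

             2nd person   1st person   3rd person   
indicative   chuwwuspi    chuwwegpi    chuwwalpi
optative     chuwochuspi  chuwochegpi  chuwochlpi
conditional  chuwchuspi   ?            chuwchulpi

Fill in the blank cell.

Attach aspect progressive -w → chuw.
Attach mood conditional -chu → chuwchu.
Attach person 1st person -eg → chuwchueg.
Attach evidentiality assumed -pi → chuwchuegpi.
Apply vowel deletion: chuwchuegpi → chuwchegpi.

chuwchegpi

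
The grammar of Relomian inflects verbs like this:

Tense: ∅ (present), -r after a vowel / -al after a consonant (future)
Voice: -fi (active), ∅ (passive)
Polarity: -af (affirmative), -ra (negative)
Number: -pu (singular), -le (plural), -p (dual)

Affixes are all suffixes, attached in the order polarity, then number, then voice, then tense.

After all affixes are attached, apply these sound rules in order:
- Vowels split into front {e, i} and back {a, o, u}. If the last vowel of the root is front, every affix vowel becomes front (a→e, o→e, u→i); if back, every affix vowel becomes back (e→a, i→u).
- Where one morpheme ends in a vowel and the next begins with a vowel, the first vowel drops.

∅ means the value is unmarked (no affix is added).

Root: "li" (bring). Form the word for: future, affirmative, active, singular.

lefpifir

Attach polarity affirmative -af → liaf.
Attach number singular -pu → liafpu.
Attach voice active -fi → liafpufi.
Attach tense future -r (after vowel 'i') → liafpufir.
Apply vowel harmony: liafpufir → liefpifir.
Apply vowel deletion: liefpifir → lefpifir.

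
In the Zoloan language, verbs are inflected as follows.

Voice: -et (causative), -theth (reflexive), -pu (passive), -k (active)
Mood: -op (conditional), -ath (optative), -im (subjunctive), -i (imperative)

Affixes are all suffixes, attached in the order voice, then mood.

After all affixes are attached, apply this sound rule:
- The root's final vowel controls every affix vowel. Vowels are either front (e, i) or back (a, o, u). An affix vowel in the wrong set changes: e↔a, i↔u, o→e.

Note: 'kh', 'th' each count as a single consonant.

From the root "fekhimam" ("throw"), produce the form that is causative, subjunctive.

fekhimamatum

Attach voice causative -et → fekhimamet.
Attach mood subjunctive -im → fekhimametim.
Apply vowel harmony: fekhimametim → fekhimamatum.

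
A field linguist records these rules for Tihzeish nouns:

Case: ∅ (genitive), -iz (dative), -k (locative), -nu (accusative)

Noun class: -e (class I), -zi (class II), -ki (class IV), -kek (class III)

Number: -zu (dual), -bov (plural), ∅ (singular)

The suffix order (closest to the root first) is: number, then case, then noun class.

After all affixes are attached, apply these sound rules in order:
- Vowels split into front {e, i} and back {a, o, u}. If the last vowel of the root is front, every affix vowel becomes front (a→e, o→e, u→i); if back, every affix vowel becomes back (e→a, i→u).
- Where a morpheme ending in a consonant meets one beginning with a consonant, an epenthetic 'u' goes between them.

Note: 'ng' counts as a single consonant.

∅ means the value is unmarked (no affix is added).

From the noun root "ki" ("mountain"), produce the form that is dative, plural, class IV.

kibevizuki

Attach number plural -bov → kibov.
Attach case dative -iz → kiboviz.
Attach noun class class IV -ki → kibovizki.
Apply vowel harmony: kibovizki → kibevizki.
Apply epenthesis: kibevizki → kibevizuki.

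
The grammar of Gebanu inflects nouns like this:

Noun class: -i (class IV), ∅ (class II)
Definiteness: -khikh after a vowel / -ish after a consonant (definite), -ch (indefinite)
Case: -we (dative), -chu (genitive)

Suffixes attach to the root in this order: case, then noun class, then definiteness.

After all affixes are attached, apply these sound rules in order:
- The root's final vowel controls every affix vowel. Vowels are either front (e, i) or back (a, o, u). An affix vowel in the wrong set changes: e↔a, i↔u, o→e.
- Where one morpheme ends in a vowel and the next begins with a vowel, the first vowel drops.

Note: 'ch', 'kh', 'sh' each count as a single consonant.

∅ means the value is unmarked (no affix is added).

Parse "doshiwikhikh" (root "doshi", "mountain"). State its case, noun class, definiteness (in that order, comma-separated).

dative, class IV, definite

Segment: doshi-we-i-khikh.
case: -we → dative.
noun class: -i → class IV.
definiteness: -khikh/ish → definite.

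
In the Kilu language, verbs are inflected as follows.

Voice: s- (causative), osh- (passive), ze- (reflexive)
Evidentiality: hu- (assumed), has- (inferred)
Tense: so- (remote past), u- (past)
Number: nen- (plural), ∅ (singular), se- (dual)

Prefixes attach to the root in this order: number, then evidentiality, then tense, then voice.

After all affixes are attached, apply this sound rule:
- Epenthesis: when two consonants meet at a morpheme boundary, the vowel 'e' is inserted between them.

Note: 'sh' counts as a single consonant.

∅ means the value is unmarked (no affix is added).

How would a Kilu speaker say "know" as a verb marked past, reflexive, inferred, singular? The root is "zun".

number = singular: zero marking, form stays zun.
Attach evidentiality inferred has- → haszun.
Attach tense past u- → uhaszun.
Attach voice reflexive ze- → zeuhaszun.
Apply epenthesis: zeuhaszun → zeuhasezun.

zeuhasezun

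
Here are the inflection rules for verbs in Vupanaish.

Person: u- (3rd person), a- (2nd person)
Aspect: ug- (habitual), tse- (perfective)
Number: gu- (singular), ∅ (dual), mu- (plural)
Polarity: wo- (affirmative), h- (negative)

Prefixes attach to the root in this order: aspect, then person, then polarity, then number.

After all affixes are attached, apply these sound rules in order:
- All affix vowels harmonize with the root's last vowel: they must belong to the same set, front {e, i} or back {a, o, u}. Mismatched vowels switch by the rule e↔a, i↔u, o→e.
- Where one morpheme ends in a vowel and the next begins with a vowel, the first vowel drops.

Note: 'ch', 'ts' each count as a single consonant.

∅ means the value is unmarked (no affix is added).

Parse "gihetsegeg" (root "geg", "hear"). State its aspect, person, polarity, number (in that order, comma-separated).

Segment: gu-h-a-tse-geg.
aspect: tse- → perfective.
person: a- → 2nd person.
polarity: h- → negative.
number: gu- → singular.

perfective, 2nd person, negative, singular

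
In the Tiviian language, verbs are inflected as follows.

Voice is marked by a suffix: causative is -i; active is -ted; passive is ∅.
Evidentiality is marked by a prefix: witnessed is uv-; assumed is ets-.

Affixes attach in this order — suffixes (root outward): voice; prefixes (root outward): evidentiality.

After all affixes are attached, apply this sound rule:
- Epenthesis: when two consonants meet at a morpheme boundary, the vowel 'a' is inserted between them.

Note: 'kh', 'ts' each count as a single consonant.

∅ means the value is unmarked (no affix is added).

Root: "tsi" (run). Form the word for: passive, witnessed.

uvatsi

Attach evidentiality witnessed uv- → uvtsi.
voice = passive: zero marking, form stays uvtsi.
Apply epenthesis: uvtsi → uvatsi.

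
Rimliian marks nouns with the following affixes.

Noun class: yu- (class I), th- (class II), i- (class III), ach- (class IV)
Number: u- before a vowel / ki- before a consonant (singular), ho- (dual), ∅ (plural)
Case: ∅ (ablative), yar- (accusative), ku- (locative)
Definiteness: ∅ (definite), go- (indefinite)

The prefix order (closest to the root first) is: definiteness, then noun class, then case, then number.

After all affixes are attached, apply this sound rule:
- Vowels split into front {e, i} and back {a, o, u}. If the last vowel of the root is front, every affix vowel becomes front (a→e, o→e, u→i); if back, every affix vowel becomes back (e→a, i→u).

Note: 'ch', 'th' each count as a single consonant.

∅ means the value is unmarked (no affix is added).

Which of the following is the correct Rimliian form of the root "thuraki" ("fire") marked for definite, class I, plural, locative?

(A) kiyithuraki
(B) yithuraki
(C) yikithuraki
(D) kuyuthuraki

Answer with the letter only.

A

definiteness = definite: zero marking, form stays thuraki.
Attach noun class class I yu- → yuthuraki.
Attach case locative ku- → kuyuthuraki.
number = plural: zero marking, form stays kuyuthuraki.
Apply vowel harmony: kuyuthuraki → kiyithuraki.
So the correct form is kiyithuraki, option (A).
(C) yikithuraki is wrong: it has the affixes in the wrong order.
(D) kuyuthuraki is wrong: it fails to apply the sound rule(s).
(B) yithuraki is wrong: it uses ablative instead of locative for case.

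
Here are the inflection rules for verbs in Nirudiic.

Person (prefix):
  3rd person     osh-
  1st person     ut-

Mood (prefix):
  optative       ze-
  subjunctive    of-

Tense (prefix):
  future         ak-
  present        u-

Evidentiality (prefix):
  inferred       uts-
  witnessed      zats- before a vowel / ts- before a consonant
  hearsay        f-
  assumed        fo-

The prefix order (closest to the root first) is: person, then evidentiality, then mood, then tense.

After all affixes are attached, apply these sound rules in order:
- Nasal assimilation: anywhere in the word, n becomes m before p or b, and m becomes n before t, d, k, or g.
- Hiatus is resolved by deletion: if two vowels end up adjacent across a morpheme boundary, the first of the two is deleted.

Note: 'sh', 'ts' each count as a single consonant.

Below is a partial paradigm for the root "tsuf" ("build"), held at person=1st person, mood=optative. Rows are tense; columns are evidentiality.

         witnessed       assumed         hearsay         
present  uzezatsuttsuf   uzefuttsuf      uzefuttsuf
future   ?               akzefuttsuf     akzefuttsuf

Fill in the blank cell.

Attach person 1st person ut- → uttsuf.
Attach evidentiality witnessed zats- (before vowel 'u') → zatsuttsuf.
Attach mood optative ze- → zezatsuttsuf.
Attach tense future ak- → akzezatsuttsuf.
Nasal assimilation: no change.
Vowel deletion: no change.

akzezatsuttsuf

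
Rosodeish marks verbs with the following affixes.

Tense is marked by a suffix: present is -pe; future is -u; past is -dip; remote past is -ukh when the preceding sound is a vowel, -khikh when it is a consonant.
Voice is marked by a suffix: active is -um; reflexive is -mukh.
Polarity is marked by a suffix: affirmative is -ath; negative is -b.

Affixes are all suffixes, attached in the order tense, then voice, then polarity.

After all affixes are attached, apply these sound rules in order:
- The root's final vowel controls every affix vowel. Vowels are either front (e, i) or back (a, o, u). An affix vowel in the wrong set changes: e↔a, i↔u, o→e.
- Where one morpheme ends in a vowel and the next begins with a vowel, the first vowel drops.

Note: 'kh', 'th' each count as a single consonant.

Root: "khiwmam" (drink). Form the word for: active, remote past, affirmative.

khiwmamkhukhumath

Attach tense remote past -khikh (after consonant 'm') → khiwmamkhikh.
Attach voice active -um → khiwmamkhikhum.
Attach polarity affirmative -ath → khiwmamkhikhumath.
Apply vowel harmony: khiwmamkhikhumath → khiwmamkhukhumath.
Vowel deletion: no change.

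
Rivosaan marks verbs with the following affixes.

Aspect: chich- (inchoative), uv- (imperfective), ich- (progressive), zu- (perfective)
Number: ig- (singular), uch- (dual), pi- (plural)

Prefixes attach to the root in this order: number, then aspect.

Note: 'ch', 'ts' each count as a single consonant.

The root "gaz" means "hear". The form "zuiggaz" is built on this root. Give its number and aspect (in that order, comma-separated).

singular, perfective

Segment: zu-ig-gaz.
number: ig- → singular.
aspect: zu- → perfective.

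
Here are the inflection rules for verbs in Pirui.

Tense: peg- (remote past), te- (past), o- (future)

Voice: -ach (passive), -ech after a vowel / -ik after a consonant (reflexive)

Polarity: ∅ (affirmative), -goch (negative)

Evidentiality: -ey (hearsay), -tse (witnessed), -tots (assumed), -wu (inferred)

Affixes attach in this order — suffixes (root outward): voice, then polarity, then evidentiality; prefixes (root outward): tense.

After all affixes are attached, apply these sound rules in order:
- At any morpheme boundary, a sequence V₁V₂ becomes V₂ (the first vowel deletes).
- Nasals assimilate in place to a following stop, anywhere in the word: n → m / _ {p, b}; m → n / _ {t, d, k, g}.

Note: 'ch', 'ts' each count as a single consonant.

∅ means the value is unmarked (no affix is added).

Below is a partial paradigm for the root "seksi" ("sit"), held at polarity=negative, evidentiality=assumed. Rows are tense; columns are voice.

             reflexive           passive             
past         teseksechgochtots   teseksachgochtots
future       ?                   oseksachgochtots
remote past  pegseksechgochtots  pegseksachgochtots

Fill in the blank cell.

oseksechgochtots

Attach voice reflexive -ech (after vowel 'i') → seksiech.
Attach polarity negative -goch → seksiechgoch.
Attach evidentiality assumed -tots → seksiechgochtots.
Attach tense future o- → oseksiechgochtots.
Apply vowel deletion: oseksiechgochtots → oseksechgochtots.
Nasal assimilation: no change.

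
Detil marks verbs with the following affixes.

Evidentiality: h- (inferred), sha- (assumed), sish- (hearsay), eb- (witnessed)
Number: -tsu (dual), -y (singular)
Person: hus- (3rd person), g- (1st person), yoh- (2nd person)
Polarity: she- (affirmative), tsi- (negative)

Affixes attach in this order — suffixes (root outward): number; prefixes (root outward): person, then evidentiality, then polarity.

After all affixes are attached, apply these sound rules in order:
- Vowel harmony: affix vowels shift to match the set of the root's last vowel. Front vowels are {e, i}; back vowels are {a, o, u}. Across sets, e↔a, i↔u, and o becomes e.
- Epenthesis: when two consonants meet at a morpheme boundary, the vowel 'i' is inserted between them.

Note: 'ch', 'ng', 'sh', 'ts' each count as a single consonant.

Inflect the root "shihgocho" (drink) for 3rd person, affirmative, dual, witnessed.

Attach number dual -tsu → shihgochotsu.
Attach person 3rd person hus- → husshihgochotsu.
Attach evidentiality witnessed eb- → ebhusshihgochotsu.
Attach polarity affirmative she- → sheebhusshihgochotsu.
Apply vowel harmony: sheebhusshihgochotsu → shaabhusshihgochotsu.
Apply epenthesis: shaabhusshihgochotsu → shaabihusishihgochotsu.

shaabihusishihgochotsu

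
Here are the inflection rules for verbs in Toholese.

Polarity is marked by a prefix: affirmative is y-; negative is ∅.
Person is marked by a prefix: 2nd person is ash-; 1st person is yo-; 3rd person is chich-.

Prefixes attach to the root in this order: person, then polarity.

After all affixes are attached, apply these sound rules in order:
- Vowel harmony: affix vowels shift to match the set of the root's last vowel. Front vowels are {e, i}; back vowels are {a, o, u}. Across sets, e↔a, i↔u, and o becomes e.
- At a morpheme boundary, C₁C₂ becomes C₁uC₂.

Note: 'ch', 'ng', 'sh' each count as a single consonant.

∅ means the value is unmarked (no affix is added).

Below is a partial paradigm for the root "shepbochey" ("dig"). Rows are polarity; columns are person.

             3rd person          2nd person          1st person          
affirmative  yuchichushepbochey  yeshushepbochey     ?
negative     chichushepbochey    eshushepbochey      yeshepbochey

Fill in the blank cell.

Attach person 1st person yo- → yoshepbochey.
Attach polarity affirmative y- → yyoshepbochey.
Apply vowel harmony: yyoshepbochey → yyeshepbochey.
Apply epenthesis: yyeshepbochey → yuyeshepbochey.

yuyeshepbochey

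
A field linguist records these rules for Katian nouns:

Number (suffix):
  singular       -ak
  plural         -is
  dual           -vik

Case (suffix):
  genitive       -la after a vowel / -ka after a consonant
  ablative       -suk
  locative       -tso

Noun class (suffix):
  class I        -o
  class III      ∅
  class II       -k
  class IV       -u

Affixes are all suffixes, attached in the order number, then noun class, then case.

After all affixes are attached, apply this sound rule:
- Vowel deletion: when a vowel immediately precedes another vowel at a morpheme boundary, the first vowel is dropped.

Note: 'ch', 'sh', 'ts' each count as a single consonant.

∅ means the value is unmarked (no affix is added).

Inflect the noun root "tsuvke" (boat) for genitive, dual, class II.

tsuvkevikkka

Attach number dual -vik → tsuvkevik.
Attach noun class class II -k → tsuvkevikk.
Attach case genitive -ka (after consonant 'k') → tsuvkevikkka.
Vowel deletion: no change.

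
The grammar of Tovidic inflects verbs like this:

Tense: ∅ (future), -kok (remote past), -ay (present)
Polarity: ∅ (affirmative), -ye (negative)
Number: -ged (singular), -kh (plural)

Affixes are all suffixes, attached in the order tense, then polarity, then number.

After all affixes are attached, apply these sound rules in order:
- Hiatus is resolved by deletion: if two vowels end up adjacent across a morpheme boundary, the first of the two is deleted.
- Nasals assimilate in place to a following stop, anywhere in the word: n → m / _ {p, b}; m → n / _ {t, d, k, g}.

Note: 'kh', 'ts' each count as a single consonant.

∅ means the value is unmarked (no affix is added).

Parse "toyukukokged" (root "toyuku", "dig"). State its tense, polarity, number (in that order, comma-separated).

Segment: toyuku-kok-ged.
tense: -kok → remote past.
polarity: ∅ → affirmative.
number: -ged → singular.

remote past, affirmative, singular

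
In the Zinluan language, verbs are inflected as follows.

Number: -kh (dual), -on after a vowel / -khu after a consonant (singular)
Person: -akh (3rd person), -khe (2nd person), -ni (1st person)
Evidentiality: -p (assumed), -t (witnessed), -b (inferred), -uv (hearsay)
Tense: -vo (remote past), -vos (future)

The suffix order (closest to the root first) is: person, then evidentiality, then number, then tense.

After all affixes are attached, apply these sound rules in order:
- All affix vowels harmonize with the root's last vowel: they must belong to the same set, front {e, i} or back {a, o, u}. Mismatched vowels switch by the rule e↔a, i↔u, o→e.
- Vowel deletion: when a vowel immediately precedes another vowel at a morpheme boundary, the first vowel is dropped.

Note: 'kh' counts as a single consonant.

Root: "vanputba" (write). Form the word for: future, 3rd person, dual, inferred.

vanputbakhbkhvos

Attach person 3rd person -akh → vanputbaakh.
Attach evidentiality inferred -b → vanputbaakhb.
Attach number dual -kh → vanputbaakhbkh.
Attach tense future -vos → vanputbaakhbkhvos.
Vowel harmony: no change.
Apply vowel deletion: vanputbaakhbkhvos → vanputbakhbkhvos.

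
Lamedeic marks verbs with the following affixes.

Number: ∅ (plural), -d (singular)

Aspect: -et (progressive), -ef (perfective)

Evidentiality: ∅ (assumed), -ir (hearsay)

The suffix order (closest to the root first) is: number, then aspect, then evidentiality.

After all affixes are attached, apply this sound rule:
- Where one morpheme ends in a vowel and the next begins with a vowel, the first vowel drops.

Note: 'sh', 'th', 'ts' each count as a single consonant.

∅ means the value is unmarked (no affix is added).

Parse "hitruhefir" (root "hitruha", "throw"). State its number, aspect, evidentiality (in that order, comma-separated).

plural, perfective, hearsay

Segment: hitruha-ef-ir.
number: ∅ → plural.
aspect: -ef → perfective.
evidentiality: -ir → hearsay.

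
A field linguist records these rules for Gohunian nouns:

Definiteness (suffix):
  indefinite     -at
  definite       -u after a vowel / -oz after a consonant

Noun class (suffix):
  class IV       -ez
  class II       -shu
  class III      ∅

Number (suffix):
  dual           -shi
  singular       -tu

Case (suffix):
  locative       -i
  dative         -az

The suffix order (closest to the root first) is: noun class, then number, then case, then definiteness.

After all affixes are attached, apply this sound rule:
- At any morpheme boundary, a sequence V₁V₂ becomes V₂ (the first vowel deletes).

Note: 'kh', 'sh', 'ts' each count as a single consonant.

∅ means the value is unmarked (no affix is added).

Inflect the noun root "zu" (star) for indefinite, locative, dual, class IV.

Attach noun class class IV -ez → zuez.
Attach number dual -shi → zuezshi.
Attach case locative -i → zuezshii.
Attach definiteness indefinite -at → zuezshiiat.
Apply vowel deletion: zuezshiiat → zezshat.

zezshat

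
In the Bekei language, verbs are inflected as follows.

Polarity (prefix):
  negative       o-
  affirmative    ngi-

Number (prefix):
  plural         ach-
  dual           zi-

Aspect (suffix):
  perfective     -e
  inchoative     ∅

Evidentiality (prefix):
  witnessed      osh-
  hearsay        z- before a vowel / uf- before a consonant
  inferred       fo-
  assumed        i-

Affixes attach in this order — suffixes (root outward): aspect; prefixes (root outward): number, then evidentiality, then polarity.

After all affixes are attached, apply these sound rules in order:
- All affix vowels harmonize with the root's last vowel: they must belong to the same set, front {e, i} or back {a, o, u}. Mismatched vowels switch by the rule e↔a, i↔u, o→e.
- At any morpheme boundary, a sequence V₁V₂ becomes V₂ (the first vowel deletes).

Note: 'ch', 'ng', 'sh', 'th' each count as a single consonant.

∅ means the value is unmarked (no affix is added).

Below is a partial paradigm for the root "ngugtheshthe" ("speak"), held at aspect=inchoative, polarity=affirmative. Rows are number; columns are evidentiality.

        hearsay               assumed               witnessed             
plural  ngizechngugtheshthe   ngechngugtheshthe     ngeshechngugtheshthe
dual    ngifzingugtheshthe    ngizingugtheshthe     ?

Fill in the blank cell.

Attach number dual zi- → zingugtheshthe.
Attach evidentiality witnessed osh- → oshzingugtheshthe.
aspect = inchoative: zero marking, form stays oshzingugtheshthe.
Attach polarity affirmative ngi- → ngioshzingugtheshthe.
Apply vowel harmony: ngioshzingugtheshthe → ngieshzingugtheshthe.
Apply vowel deletion: ngieshzingugtheshthe → ngeshzingugtheshthe.

ngeshzingugtheshthe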